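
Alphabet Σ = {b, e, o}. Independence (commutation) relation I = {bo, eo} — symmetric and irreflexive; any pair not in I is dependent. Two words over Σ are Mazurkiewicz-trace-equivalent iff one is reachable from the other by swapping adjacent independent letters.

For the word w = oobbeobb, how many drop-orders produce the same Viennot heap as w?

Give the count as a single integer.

56

0(o) covers ∅
1(o) covers 0:o
2(b) covers ∅
3(b) covers 2:b
4(e) covers 3:b
5(o) covers 1:o
6(b) covers 4:e
7(b) covers 6:b
floor of heap: 0:o, 2:b
completions by unplaced set U, small U first (add the entries for U minus each lowest piece of U):
  |U|=1: {5}:1  {7}:1
  |U|=2: {1,5}:1  {5,7}:2  {6,7}:1
  |U|=3: {0,1,5}:1  {1,5,7}:3  {4,6,7}:1  {5,6,7}:3
  |U|=4: {0,1,5,7}:4  {1,5,6,7}:6  {3,4,6,7}:1  {4,5,6,7}:4
  |U|=5: {0,1,5,6,7}:10  {1,4,5,6,7}:10  {2,3,4,6,7}:1  {3,4,5,6,7}:5
  |U|=6: {0,1,4,5,6,7}:20  {1,3,4,5,6,7}:15  {2,3,4,5,6,7}:6
  start at 0(o): 21
  start at 2(b): 35
sum over floor = 56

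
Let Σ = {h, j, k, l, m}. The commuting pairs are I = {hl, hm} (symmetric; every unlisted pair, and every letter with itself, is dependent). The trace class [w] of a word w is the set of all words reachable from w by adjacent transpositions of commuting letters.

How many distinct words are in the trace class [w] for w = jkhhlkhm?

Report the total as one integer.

piece 0:j — minimal
piece 1:k rests on {0:j}
piece 2:h rests on {1:k}
piece 3:h rests on {2:h}
piece 4:l rests on {1:k}
piece 5:k rests on {3:h, 4:l}
piece 6:h rests on {5:k}
piece 7:m rests on {5:k}
minimal pieces: {0:j}
ways to finish when only these pieces remain (= sum over removing one remaining piece with nothing left below it):
  1 left: {6}→1  {7}→1
  2 left: {6,7}→2
  3 left: {5,6,7}→2
  4 left: {3,5,6,7}→2  {4,5,6,7}→2
  5 left: {2,3,5,6,7}→2  {3,4,5,6,7}→4
  6 left: {2,3,4,5,6,7}→6
  placing 0:j first → 6 extensions

6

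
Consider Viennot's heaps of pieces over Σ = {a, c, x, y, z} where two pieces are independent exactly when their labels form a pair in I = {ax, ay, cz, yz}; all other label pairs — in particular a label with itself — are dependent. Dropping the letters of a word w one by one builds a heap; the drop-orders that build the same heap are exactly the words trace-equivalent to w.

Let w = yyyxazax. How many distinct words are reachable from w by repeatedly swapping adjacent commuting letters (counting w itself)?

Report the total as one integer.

0(y) covers ∅
1(y) covers 0:y
2(y) covers 1:y
3(x) covers 2:y
4(a) covers ∅
5(z) covers 3:x, 4:a
6(a) covers 5:z
7(x) covers 5:z
floor of heap: 0:y, 4:a
completions by unplaced set U, small U first (add the entries for U minus each lowest piece of U):
  |U|=1: {6}:1  {7}:1
  |U|=2: {6,7}:2
  |U|=3: {5,6,7}:2
  |U|=4: {3,5,6,7}:2  {4,5,6,7}:2
  |U|=5: {2,3,5,6,7}:2  {3,4,5,6,7}:4
  |U|=6: {1,2,3,5,6,7}:2  {2,3,4,5,6,7}:6
  start at 0(y): 8
  start at 4(a): 2
sum over floor = 10

10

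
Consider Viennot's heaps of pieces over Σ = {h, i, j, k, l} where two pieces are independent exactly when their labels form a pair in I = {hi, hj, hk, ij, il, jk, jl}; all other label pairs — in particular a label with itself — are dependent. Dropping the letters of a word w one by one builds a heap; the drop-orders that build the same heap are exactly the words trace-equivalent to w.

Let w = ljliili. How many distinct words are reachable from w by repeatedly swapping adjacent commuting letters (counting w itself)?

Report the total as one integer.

140

drop 0:l onto floor
drop 1:j onto floor
drop 2:l onto {0:l}
drop 3:i onto floor
drop 4:i onto {3:i}
drop 5:l onto {2:l}
drop 6:i onto {4:i}
ground layer = {0:l, 1:j, 3:i}
drop-orders for the pieces not yet dropped (sum over which currently-grounded one goes next):
  1 to go: {1} 1  {5} 1  {6} 1
  2 to go: {1,5} 2  {1,6} 2  {2,5} 1  {4,6} 1  {5,6} 2
  3 to go: {0,2,5} 1  {1,2,5} 3  {1,4,6} 3  {1,5,6} 6  {2,5,6} 3  {3,4,6} 1  {4,5,6} 3
  4 to go: {0,1,2,5} 4  {0,2,5,6} 4  {1,2,5,6} 12  {1,3,4,6} 4  {1,4,5,6} 12  {2,4,5,6} 6  {3,4,5,6} 4
  5 to go: {0,1,2,5,6} 20  {0,2,4,5,6} 10  {1,2,4,5,6} 30  {1,3,4,5,6} 20  {2,3,4,5,6} 10
  if 0:l drops first: 60 orders
  if 1:j drops first: 20 orders
  if 3:i drops first: 60 orders
heap linearizations: 140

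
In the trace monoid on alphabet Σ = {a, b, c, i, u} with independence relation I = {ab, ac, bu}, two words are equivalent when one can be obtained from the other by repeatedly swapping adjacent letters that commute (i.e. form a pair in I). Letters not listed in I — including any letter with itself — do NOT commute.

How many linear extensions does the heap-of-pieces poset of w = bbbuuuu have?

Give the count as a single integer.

#0=b has no predecessor
#1=b depends on [0:b]
#2=b depends on [1:b]
#3=u has no predecessor
#4=u depends on [3:u]
#5=u depends on [4:u]
#6=u depends on [5:u]
sources: [0:b, 3:u]
N(rest) = Σ N(rest − s) over sources s of rest; N(one piece) = 1:
  size 1 → [2]=1  [6]=1
  size 2 → [1,2]=1  [2,6]=2  [5,6]=1
  size 3 → [0,1,2]=1  [1,2,6]=3  [2,5,6]=3  [4,5,6]=1
  size 4 → [0,1,2,6]=4  [1,2,5,6]=6  [2,4,5,6]=4  [3,4,5,6]=1
  size 5 → [0,1,2,5,6]=10  [1,2,4,5,6]=10  [2,3,4,5,6]=5
  first=0(b) contributes 15
  first=3(u) contributes 20
|[w]| = 35

35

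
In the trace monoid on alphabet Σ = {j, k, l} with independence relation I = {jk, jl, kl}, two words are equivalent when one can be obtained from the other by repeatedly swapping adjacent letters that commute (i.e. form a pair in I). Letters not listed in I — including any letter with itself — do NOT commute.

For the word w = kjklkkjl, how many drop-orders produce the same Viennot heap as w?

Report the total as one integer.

piece 0:k — minimal
piece 1:j — minimal
piece 2:k rests on {0:k}
piece 3:l — minimal
piece 4:k rests on {2:k}
piece 5:k rests on {4:k}
piece 6:j rests on {1:j}
piece 7:l rests on {3:l}
minimal pieces: {0:k, 1:j, 3:l}
ways to finish when only these pieces remain (= sum over removing one remaining piece with nothing left below it):
  1 left: {5}→1  {6}→1  {7}→1
  2 left: {1,6}→1  {3,7}→1  {4,5}→1  {5,6}→2  {5,7}→2  {6,7}→2
  3 left: {1,5,6}→3  {1,6,7}→3  {2,4,5}→1  {3,5,7}→3  {3,6,7}→3  {4,5,6}→3  {4,5,7}→3  {5,6,7}→6
  4 left: {0,2,4,5}→1  {1,3,6,7}→6  {1,4,5,6}→6  {1,5,6,7}→12  {2,4,5,6}→4  {2,4,5,7}→4  {3,4,5,7}→6  {3,5,6,7}→12  {4,5,6,7}→12
  5 left: {0,2,4,5,6}→5  {0,2,4,5,7}→5  {1,2,4,5,6}→10  {1,3,5,6,7}→30  {1,4,5,6,7}→30  {2,3,4,5,7}→10  {2,4,5,6,7}→20  {3,4,5,6,7}→30
  6 left: {0,1,2,4,5,6}→15  {0,2,3,4,5,7}→15  {0,2,4,5,6,7}→30  {1,2,4,5,6,7}→60  {1,3,4,5,6,7}→90  {2,3,4,5,6,7}→60
  placing 0:k first → 210 extensions
  placing 1:j first → 105 extensions
  placing 3:l first → 105 extensions
total linear extensions = 420

420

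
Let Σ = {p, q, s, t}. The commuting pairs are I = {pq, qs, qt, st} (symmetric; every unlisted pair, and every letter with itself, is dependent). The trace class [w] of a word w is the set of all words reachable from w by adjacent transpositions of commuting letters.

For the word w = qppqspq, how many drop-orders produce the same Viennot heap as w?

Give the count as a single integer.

35

piece 0:q — minimal
piece 1:p — minimal
piece 2:p rests on {1:p}
piece 3:q rests on {0:q}
piece 4:s rests on {2:p}
piece 5:p rests on {4:s}
piece 6:q rests on {3:q}
minimal pieces: {0:q, 1:p}
ways to finish when only these pieces remain (= sum over removing one remaining piece with nothing left below it):
  1 left: {5}→1  {6}→1
  2 left: {3,6}→1  {4,5}→1  {5,6}→2
  3 left: {0,3,6}→1  {2,4,5}→1  {3,5,6}→3  {4,5,6}→3
  4 left: {0,3,5,6}→4  {1,2,4,5}→1  {2,4,5,6}→4  {3,4,5,6}→6
  5 left: {0,3,4,5,6}→10  {1,2,4,5,6}→5  {2,3,4,5,6}→10
  placing 0:q first → 15 extensions
  placing 1:p first → 20 extensions
total linear extensions = 35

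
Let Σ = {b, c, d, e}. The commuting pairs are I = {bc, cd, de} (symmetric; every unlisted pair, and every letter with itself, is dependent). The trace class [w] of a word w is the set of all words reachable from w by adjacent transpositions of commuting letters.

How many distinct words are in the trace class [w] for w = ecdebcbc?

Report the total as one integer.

drop 0:e onto floor
drop 1:c onto {0:e}
drop 2:d onto floor
drop 3:e onto {1:c}
drop 4:b onto {2:d, 3:e}
drop 5:c onto {3:e}
drop 6:b onto {4:b}
drop 7:c onto {5:c}
ground layer = {0:e, 2:d}
drop-orders for the pieces not yet dropped (sum over which currently-grounded one goes next):
  1 to go: {6} 1  {7} 1
  2 to go: {4,6} 1  {5,7} 1  {6,7} 2
  3 to go: {2,4,6} 1  {4,6,7} 3  {5,6,7} 3
  4 to go: {2,4,6,7} 4  {4,5,6,7} 6
  5 to go: {2,4,5,6,7} 10  {3,4,5,6,7} 6
  6 to go: {1,3,4,5,6,7} 6  {2,3,4,5,6,7} 16
  if 0:e drops first: 22 orders
  if 2:d drops first: 6 orders
heap linearizations: 28

28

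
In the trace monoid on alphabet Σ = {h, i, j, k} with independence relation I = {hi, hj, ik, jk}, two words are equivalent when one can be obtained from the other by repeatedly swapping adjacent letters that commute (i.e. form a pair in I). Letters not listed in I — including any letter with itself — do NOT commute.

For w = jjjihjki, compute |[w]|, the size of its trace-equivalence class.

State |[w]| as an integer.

28

drop 0:j onto floor
drop 1:j onto {0:j}
drop 2:j onto {1:j}
drop 3:i onto {2:j}
drop 4:h onto floor
drop 5:j onto {3:i}
drop 6:k onto {4:h}
drop 7:i onto {5:j}
ground layer = {0:j, 4:h}
drop-orders for the pieces not yet dropped (sum over which currently-grounded one goes next):
  1 to go: {6} 1  {7} 1
  2 to go: {4,6} 1  {5,7} 1  {6,7} 2
  3 to go: {3,5,7} 1  {4,6,7} 3  {5,6,7} 3
  4 to go: {2,3,5,7} 1  {3,5,6,7} 4  {4,5,6,7} 6
  5 to go: {1,2,3,5,7} 1  {2,3,5,6,7} 5  {3,4,5,6,7} 10
  6 to go: {0,1,2,3,5,7} 1  {1,2,3,5,6,7} 6  {2,3,4,5,6,7} 15
  if 0:j drops first: 21 orders
  if 4:h drops first: 7 orders
heap linearizations: 28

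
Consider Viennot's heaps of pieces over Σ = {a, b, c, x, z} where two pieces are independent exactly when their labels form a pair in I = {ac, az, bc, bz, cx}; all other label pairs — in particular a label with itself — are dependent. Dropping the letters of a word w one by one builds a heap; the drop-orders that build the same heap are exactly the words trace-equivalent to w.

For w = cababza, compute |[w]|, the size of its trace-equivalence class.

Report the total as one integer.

21

#0=c has no predecessor
#1=a has no predecessor
#2=b depends on [1:a]
#3=a depends on [2:b]
#4=b depends on [3:a]
#5=z depends on [0:c]
#6=a depends on [4:b]
sources: [0:c, 1:a]
N(rest) = Σ N(rest − s) over sources s of rest; N(one piece) = 1:
  size 1 → [5]=1  [6]=1
  size 2 → [0,5]=1  [4,6]=1  [5,6]=2
  size 3 → [0,5,6]=3  [3,4,6]=1  [4,5,6]=3
  size 4 → [0,4,5,6]=6  [2,3,4,6]=1  [3,4,5,6]=4
  size 5 → [0,3,4,5,6]=10  [1,2,3,4,6]=1  [2,3,4,5,6]=5
  first=0(c) contributes 6
  first=1(a) contributes 15
|[w]| = 21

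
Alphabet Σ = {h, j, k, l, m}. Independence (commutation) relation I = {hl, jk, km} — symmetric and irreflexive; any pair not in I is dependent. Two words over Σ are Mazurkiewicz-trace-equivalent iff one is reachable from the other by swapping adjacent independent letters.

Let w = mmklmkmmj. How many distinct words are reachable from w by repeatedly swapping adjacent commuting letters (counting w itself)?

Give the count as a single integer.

15

drop 0:m onto floor
drop 1:m onto {0:m}
drop 2:k onto floor
drop 3:l onto {1:m, 2:k}
drop 4:m onto {3:l}
drop 5:k onto {3:l}
drop 6:m onto {4:m}
drop 7:m onto {6:m}
drop 8:j onto {7:m}
ground layer = {0:m, 2:k}
drop-orders for the pieces not yet dropped (sum over which currently-grounded one goes next):
  1 to go: {5} 1  {8} 1
  2 to go: {5,8} 2  {7,8} 1
  3 to go: {5,7,8} 3  {6,7,8} 1
  4 to go: {4,6,7,8} 1  {5,6,7,8} 4
  5 to go: {4,5,6,7,8} 5
  6 to go: {3,4,5,6,7,8} 5
  7 to go: {1,3,4,5,6,7,8} 5  {2,3,4,5,6,7,8} 5
  if 0:m drops first: 10 orders
  if 2:k drops first: 5 orders
heap linearizations: 15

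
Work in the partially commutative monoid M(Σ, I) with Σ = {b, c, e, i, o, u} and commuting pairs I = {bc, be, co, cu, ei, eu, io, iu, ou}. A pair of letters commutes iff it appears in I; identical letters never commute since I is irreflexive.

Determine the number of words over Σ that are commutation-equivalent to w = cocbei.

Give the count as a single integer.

15

piece 0:c — minimal
piece 1:o — minimal
piece 2:c rests on {0:c}
piece 3:b rests on {1:o}
piece 4:e rests on {1:o, 2:c}
piece 5:i rests on {2:c, 3:b}
minimal pieces: {0:c, 1:o}
ways to finish when only these pieces remain (= sum over removing one remaining piece with nothing left below it):
  1 left: {4}→1  {5}→1
  2 left: {3,5}→1  {4,5}→2
  3 left: {2,4,5}→2  {3,4,5}→3
  4 left: {0,2,4,5}→2  {1,3,4,5}→3  {2,3,4,5}→5
  placing 0:c first → 8 extensions
  placing 1:o first → 7 extensions
total linear extensions = 15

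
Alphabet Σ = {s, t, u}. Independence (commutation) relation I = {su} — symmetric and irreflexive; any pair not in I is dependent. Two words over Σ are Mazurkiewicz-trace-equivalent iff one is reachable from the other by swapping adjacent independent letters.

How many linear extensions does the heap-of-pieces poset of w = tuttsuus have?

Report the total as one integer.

#0=t has no predecessor
#1=u depends on [0:t]
#2=t depends on [1:u]
#3=t depends on [2:t]
#4=s depends on [3:t]
#5=u depends on [3:t]
#6=u depends on [5:u]
#7=s depends on [4:s]
sources: [0:t]
N(rest) = Σ N(rest − s) over sources s of rest; N(one piece) = 1:
  size 1 → [6]=1  [7]=1
  size 2 → [4,7]=1  [5,6]=1  [6,7]=2
  size 3 → [4,6,7]=3  [5,6,7]=3
  size 4 → [4,5,6,7]=6
  size 5 → [3,4,5,6,7]=6
  size 6 → [2,3,4,5,6,7]=6
  first=0(t) contributes 6

6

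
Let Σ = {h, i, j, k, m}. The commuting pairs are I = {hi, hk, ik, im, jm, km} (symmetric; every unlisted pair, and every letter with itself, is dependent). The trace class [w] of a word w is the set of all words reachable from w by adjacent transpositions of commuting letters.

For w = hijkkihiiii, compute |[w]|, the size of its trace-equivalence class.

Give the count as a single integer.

336

piece 0:h — minimal
piece 1:i — minimal
piece 2:j rests on {0:h, 1:i}
piece 3:k rests on {2:j}
piece 4:k rests on {3:k}
piece 5:i rests on {2:j}
piece 6:h rests on {2:j}
piece 7:i rests on {5:i}
piece 8:i rests on {7:i}
piece 9:i rests on {8:i}
piece 10:i rests on {9:i}
minimal pieces: {0:h, 1:i}
ways to finish when only these pieces remain (= sum over removing one remaining piece with nothing left below it):
  1 left: {4}→1  {6}→1  {10}→1
  2 left: {3,4}→1  {4,6}→2  {4,10}→2  {6,10}→2  {9,10}→1
  3 left: {3,4,6}→3  {3,4,10}→3  {4,6,10}→6  {4,9,10}→3  {6,9,10}→3  {8,9,10}→1
  4 left: {3,4,6,10}→12  {3,4,9,10}→6  {4,6,9,10}→12  {4,8,9,10}→4  {6,8,9,10}→4  {7,8,9,10}→1
  5 left: {3,4,6,9,10}→30  {3,4,8,9,10}→10  {4,6,8,9,10}→20  {4,7,8,9,10}→5  {5,7,8,9,10}→1  {6,7,8,9,10}→5
  6 left: {3,4,6,8,9,10}→60  {3,4,7,8,9,10}→15  {4,5,7,8,9,10}→6  {4,6,7,8,9,10}→30  {5,6,7,8,9,10}→6
  7 left: {3,4,5,7,8,9,10}→21  {3,4,6,7,8,9,10}→105  {4,5,6,7,8,9,10}→42
  8 left: {3,4,5,6,7,8,9,10}→168
  9 left: {2,3,4,5,6,7,8,9,10}→168
  placing 0:h first → 168 extensions
  placing 1:i first → 168 extensions
total linear extensions = 336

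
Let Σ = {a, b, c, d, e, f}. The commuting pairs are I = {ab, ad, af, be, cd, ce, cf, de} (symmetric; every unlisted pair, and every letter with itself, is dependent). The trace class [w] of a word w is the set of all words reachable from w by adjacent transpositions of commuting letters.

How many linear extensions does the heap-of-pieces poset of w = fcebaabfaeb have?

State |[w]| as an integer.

piece 0:f — minimal
piece 1:c — minimal
piece 2:e rests on {0:f}
piece 3:b rests on {0:f, 1:c}
piece 4:a rests on {1:c, 2:e}
piece 5:a rests on {4:a}
piece 6:b rests on {3:b}
piece 7:f rests on {2:e, 6:b}
piece 8:a rests on {5:a}
piece 9:e rests on {7:f, 8:a}
piece 10:b rests on {7:f}
minimal pieces: {0:f, 1:c}
ways to finish when only these pieces remain (= sum over removing one remaining piece with nothing left below it):
  1 left: {9}→1  {10}→1
  2 left: {8,9}→1  {9,10}→2
  3 left: {5,8,9}→1  {7,9,10}→2  {8,9,10}→3
  4 left: {4,5,8,9}→1  {5,8,9,10}→4  {6,7,9,10}→2  {7,8,9,10}→5
  5 left: {3,6,7,9,10}→2  {4,5,8,9,10}→5  {5,7,8,9,10}→9  {6,7,8,9,10}→7
  6 left: {3,6,7,8,9,10}→9  {4,5,7,8,9,10}→14  {5,6,7,8,9,10}→16
  7 left: {2,4,5,7,8,9,10}→14  {3,5,6,7,8,9,10}→25  {4,5,6,7,8,9,10}→30
  8 left: {2,4,5,6,7,8,9,10}→44  {3,4,5,6,7,8,9,10}→55
  9 left: {1,3,4,5,6,7,8,9,10}→55  {2,3,4,5,6,7,8,9,10}→99
  placing 0:f first → 154 extensions
  placing 1:c first → 99 extensions
total linear extensions = 253

253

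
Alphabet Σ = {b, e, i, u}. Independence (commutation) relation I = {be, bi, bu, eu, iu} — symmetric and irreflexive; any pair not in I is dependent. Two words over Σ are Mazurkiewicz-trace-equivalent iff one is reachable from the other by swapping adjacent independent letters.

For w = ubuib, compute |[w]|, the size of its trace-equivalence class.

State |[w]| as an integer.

piece 0:u — minimal
piece 1:b — minimal
piece 2:u rests on {0:u}
piece 3:i — minimal
piece 4:b rests on {1:b}
minimal pieces: {0:u, 1:b, 3:i}
ways to finish when only these pieces remain (= sum over removing one remaining piece with nothing left below it):
  1 left: {2}→1  {3}→1  {4}→1
  2 left: {0,2}→1  {1,4}→1  {2,3}→2  {2,4}→2  {3,4}→2
  3 left: {0,2,3}→3  {0,2,4}→3  {1,2,4}→3  {1,3,4}→3  {2,3,4}→6
  placing 0:u first → 12 extensions
  placing 1:b first → 12 extensions
  placing 3:i first → 6 extensions
total linear extensions = 30

30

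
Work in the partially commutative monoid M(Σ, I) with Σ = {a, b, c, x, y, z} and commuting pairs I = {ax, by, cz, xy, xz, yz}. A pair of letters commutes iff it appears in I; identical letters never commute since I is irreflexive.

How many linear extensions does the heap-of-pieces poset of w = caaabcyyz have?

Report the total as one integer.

drop 0:c onto floor
drop 1:a onto {0:c}
drop 2:a onto {1:a}
drop 3:a onto {2:a}
drop 4:b onto {3:a}
drop 5:c onto {4:b}
drop 6:y onto {5:c}
drop 7:y onto {6:y}
drop 8:z onto {4:b}
ground layer = {0:c}
drop-orders for the pieces not yet dropped (sum over which currently-grounded one goes next):
  1 to go: {7} 1  {8} 1
  2 to go: {6,7} 1  {7,8} 2
  3 to go: {5,6,7} 1  {6,7,8} 3
  4 to go: {5,6,7,8} 4
  5 to go: {4,5,6,7,8} 4
  6 to go: {3,4,5,6,7,8} 4
  7 to go: {2,3,4,5,6,7,8} 4
  if 0:c drops first: 4 orders

4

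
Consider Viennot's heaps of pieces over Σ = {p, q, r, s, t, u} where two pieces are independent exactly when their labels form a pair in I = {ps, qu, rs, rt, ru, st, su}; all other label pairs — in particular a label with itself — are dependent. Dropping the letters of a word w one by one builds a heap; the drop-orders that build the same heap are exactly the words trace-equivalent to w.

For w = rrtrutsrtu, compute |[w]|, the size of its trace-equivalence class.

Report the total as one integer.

piece 0:r — minimal
piece 1:r rests on {0:r}
piece 2:t — minimal
piece 3:r rests on {1:r}
piece 4:u rests on {2:t}
piece 5:t rests on {4:u}
piece 6:s — minimal
piece 7:r rests on {3:r}
piece 8:t rests on {5:t}
piece 9:u rests on {8:t}
minimal pieces: {0:r, 2:t, 6:s}
ways to finish when only these pieces remain (= sum over removing one remaining piece with nothing left below it):
  1 left: {6}→1  {7}→1  {9}→1
  2 left: {3,7}→1  {6,7}→2  {6,9}→2  {7,9}→2  {8,9}→1
  3 left: {1,3,7}→1  {3,6,7}→3  {3,7,9}→3  {5,8,9}→1  {6,7,9}→6  {6,8,9}→3  {7,8,9}→3
  4 left: {0,1,3,7}→1  {1,3,6,7}→4  {1,3,7,9}→4  {3,6,7,9}→12  {3,7,8,9}→6  {4,5,8,9}→1  {5,6,8,9}→4  {5,7,8,9}→4  {6,7,8,9}→12
  5 left: {0,1,3,6,7}→5  {0,1,3,7,9}→5  {1,3,6,7,9}→20  {1,3,7,8,9}→10  {2,4,5,8,9}→1  {3,5,7,8,9}→10  {3,6,7,8,9}→30  {4,5,6,8,9}→5  {4,5,7,8,9}→5  {5,6,7,8,9}→20
  6 left: {0,1,3,6,7,9}→30  {0,1,3,7,8,9}→15  {1,3,5,7,8,9}→20  {1,3,6,7,8,9}→60  {2,4,5,6,8,9}→6  {2,4,5,7,8,9}→6  {3,4,5,7,8,9}→15  {3,5,6,7,8,9}→60  {4,5,6,7,8,9}→30
  7 left: {0,1,3,5,7,8,9}→35  {0,1,3,6,7,8,9}→105  {1,3,4,5,7,8,9}→35  {1,3,5,6,7,8,9}→140  {2,3,4,5,7,8,9}→21  {2,4,5,6,7,8,9}→42  {3,4,5,6,7,8,9}→105
  8 left: {0,1,3,4,5,7,8,9}→70  {0,1,3,5,6,7,8,9}→280  {1,2,3,4,5,7,8,9}→56  {1,3,4,5,6,7,8,9}→280  {2,3,4,5,6,7,8,9}→168
  placing 0:r first → 504 extensions
  placing 2:t first → 630 extensions
  placing 6:s first → 126 extensions
total linear extensions = 1260

1260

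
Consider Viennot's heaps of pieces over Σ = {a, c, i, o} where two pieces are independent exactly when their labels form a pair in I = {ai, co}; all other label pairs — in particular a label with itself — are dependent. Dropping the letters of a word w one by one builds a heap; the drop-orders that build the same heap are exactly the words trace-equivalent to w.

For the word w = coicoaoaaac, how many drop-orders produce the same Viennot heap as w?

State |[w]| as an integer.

0(c) covers ∅
1(o) covers ∅
2(i) covers 0:c, 1:o
3(c) covers 2:i
4(o) covers 2:i
5(a) covers 3:c, 4:o
6(o) covers 5:a
7(a) covers 6:o
8(a) covers 7:a
9(a) covers 8:a
10(c) covers 9:a
floor of heap: 0:c, 1:o
completions by unplaced set U, small U first (add the entries for U minus each lowest piece of U):
  |U|=1: {10}:1
  |U|=2: {9,10}:1
  |U|=3: {8,9,10}:1
  |U|=4: {7,8,9,10}:1
  |U|=5: {6,7,8,9,10}:1
  |U|=6: {5,6,7,8,9,10}:1
  |U|=7: {3,5,6,7,8,9,10}:1  {4,5,6,7,8,9,10}:1
  |U|=8: {3,4,5,6,7,8,9,10}:2
  |U|=9: {2,3,4,5,6,7,8,9,10}:2
  start at 0(c): 2
  start at 1(o): 2
sum over floor = 4

4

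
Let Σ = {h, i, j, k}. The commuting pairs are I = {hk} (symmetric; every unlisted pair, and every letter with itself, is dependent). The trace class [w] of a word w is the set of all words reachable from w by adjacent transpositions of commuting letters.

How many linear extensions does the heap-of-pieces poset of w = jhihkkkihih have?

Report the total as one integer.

#0=j has no predecessor
#1=h depends on [0:j]
#2=i depends on [1:h]
#3=h depends on [2:i]
#4=k depends on [2:i]
#5=k depends on [4:k]
#6=k depends on [5:k]
#7=i depends on [3:h, 6:k]
#8=h depends on [7:i]
#9=i depends on [8:h]
#10=h depends on [9:i]
sources: [0:j]
N(rest) = Σ N(rest − s) over sources s of rest; N(one piece) = 1:
  size 1 → [10]=1
  size 2 → [9,10]=1
  size 3 → [8,9,10]=1
  size 4 → [7,8,9,10]=1
  size 5 → [3,7,8,9,10]=1  [6,7,8,9,10]=1
  size 6 → [3,6,7,8,9,10]=2  [5,6,7,8,9,10]=1
  size 7 → [3,5,6,7,8,9,10]=3  [4,5,6,7,8,9,10]=1
  size 8 → [3,4,5,6,7,8,9,10]=4
  size 9 → [2,3,4,5,6,7,8,9,10]=4
  first=0(j) contributes 4

4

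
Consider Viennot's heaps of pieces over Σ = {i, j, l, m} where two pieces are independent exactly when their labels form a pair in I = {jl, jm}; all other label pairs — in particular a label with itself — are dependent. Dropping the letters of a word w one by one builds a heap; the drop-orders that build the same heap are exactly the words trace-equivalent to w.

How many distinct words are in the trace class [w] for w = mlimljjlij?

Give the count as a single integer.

drop 0:m onto floor
drop 1:l onto {0:m}
drop 2:i onto {1:l}
drop 3:m onto {2:i}
drop 4:l onto {3:m}
drop 5:j onto {2:i}
drop 6:j onto {5:j}
drop 7:l onto {4:l}
drop 8:i onto {6:j, 7:l}
drop 9:j onto {8:i}
ground layer = {0:m}
drop-orders for the pieces not yet dropped (sum over which currently-grounded one goes next):
  1 to go: {9} 1
  2 to go: {8,9} 1
  3 to go: {6,8,9} 1  {7,8,9} 1
  4 to go: {4,7,8,9} 1  {5,6,8,9} 1  {6,7,8,9} 2
  5 to go: {3,4,7,8,9} 1  {4,6,7,8,9} 3  {5,6,7,8,9} 3
  6 to go: {3,4,6,7,8,9} 4  {4,5,6,7,8,9} 6
  7 to go: {3,4,5,6,7,8,9} 10
  8 to go: {2,3,4,5,6,7,8,9} 10
  if 0:m drops first: 10 orders

10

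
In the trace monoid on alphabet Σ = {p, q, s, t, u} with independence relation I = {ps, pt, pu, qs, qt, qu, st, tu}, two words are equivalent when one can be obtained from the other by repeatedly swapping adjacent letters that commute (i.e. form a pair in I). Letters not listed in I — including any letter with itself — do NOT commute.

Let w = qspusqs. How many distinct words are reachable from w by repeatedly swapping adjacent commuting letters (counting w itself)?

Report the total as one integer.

35

drop 0:q onto floor
drop 1:s onto floor
drop 2:p onto {0:q}
drop 3:u onto {1:s}
drop 4:s onto {3:u}
drop 5:q onto {2:p}
drop 6:s onto {4:s}
ground layer = {0:q, 1:s}
drop-orders for the pieces not yet dropped (sum over which currently-grounded one goes next):
  1 to go: {5} 1  {6} 1
  2 to go: {2,5} 1  {4,6} 1  {5,6} 2
  3 to go: {0,2,5} 1  {2,5,6} 3  {3,4,6} 1  {4,5,6} 3
  4 to go: {0,2,5,6} 4  {1,3,4,6} 1  {2,4,5,6} 6  {3,4,5,6} 4
  5 to go: {0,2,4,5,6} 10  {1,3,4,5,6} 5  {2,3,4,5,6} 10
  if 0:q drops first: 15 orders
  if 1:s drops first: 20 orders
heap linearizations: 35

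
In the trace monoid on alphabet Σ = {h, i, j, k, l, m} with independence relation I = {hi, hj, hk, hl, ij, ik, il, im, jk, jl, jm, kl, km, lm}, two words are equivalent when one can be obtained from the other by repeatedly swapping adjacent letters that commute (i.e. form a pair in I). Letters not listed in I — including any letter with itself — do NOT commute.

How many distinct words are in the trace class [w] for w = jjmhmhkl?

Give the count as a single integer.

piece 0:j — minimal
piece 1:j rests on {0:j}
piece 2:m — minimal
piece 3:h rests on {2:m}
piece 4:m rests on {3:h}
piece 5:h rests on {4:m}
piece 6:k — minimal
piece 7:l — minimal
minimal pieces: {0:j, 2:m, 6:k, 7:l}
ways to finish when only these pieces remain (= sum over removing one remaining piece with nothing left below it):
  1 left: {1}→1  {5}→1  {6}→1  {7}→1
  2 left: {0,1}→1  {1,5}→2  {1,6}→2  {1,7}→2  {4,5}→1  {5,6}→2  {5,7}→2  {6,7}→2
  3 left: {0,1,5}→3  {0,1,6}→3  {0,1,7}→3  {1,4,5}→3  {1,5,6}→6  {1,5,7}→6  {1,6,7}→6  {3,4,5}→1  {4,5,6}→3  {4,5,7}→3  {5,6,7}→6
  4 left: {0,1,4,5}→6  {0,1,5,6}→12  {0,1,5,7}→12  {0,1,6,7}→12  {1,3,4,5}→4  {1,4,5,6}→12  {1,4,5,7}→12  {1,5,6,7}→24  {2,3,4,5}→1  {3,4,5,6}→4  {3,4,5,7}→4  {4,5,6,7}→12
  5 left: {0,1,3,4,5}→10  {0,1,4,5,6}→30  {0,1,4,5,7}→30  {0,1,5,6,7}→60  {1,2,3,4,5}→5  {1,3,4,5,6}→20  {1,3,4,5,7}→20  {1,4,5,6,7}→60  {2,3,4,5,6}→5  {2,3,4,5,7}→5  {3,4,5,6,7}→20
  6 left: {0,1,2,3,4,5}→15  {0,1,3,4,5,6}→60  {0,1,3,4,5,7}→60  {0,1,4,5,6,7}→180  {1,2,3,4,5,6}→30  {1,2,3,4,5,7}→30  {1,3,4,5,6,7}→120  {2,3,4,5,6,7}→30
  placing 0:j first → 210 extensions
  placing 2:m first → 420 extensions
  placing 6:k first → 105 extensions
  placing 7:l first → 105 extensions
total linear extensions = 840

840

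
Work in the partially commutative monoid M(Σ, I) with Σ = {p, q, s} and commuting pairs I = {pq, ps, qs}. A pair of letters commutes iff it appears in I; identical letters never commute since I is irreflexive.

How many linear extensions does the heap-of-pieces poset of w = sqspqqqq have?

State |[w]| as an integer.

168

#0=s has no predecessor
#1=q has no predecessor
#2=s depends on [0:s]
#3=p has no predecessor
#4=q depends on [1:q]
#5=q depends on [4:q]
#6=q depends on [5:q]
#7=q depends on [6:q]
sources: [0:s, 1:q, 3:p]
N(rest) = Σ N(rest − s) over sources s of rest; N(one piece) = 1:
  size 1 → [2]=1  [3]=1  [7]=1
  size 2 → [0,2]=1  [2,3]=2  [2,7]=2  [3,7]=2  [6,7]=1
  size 3 → [0,2,3]=3  [0,2,7]=3  [2,3,7]=6  [2,6,7]=3  [3,6,7]=3  [5,6,7]=1
  size 4 → [0,2,3,7]=12  [0,2,6,7]=6  [2,3,6,7]=12  [2,5,6,7]=4  [3,5,6,7]=4  [4,5,6,7]=1
  size 5 → [0,2,3,6,7]=30  [0,2,5,6,7]=10  [1,4,5,6,7]=1  [2,3,5,6,7]=20  [2,4,5,6,7]=5  [3,4,5,6,7]=5
  size 6 → [0,2,3,5,6,7]=60  [0,2,4,5,6,7]=15  [1,2,4,5,6,7]=6  [1,3,4,5,6,7]=6  [2,3,4,5,6,7]=30
  first=0(s) contributes 42
  first=1(q) contributes 105
  first=3(p) contributes 21
|[w]| = 168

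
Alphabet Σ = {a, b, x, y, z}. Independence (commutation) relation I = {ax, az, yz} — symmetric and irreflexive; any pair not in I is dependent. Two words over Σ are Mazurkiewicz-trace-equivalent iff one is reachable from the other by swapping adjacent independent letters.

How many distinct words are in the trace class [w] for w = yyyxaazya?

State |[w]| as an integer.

12

piece 0:y — minimal
piece 1:y rests on {0:y}
piece 2:y rests on {1:y}
piece 3:x rests on {2:y}
piece 4:a rests on {2:y}
piece 5:a rests on {4:a}
piece 6:z rests on {3:x}
piece 7:y rests on {3:x, 5:a}
piece 8:a rests on {7:y}
minimal pieces: {0:y}
ways to finish when only these pieces remain (= sum over removing one remaining piece with nothing left below it):
  1 left: {6}→1  {8}→1
  2 left: {6,8}→2  {7,8}→1
  3 left: {5,7,8}→1  {6,7,8}→3
  4 left: {3,6,7,8}→3  {4,5,7,8}→1  {5,6,7,8}→4
  5 left: {3,5,6,7,8}→7  {4,5,6,7,8}→5
  6 left: {3,4,5,6,7,8}→12
  7 left: {2,3,4,5,6,7,8}→12
  placing 0:y first → 12 extensions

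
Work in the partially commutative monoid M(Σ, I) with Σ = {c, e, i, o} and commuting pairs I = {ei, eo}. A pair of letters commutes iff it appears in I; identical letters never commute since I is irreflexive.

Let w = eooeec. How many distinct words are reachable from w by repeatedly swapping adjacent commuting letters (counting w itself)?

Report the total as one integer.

10

0(e) covers ∅
1(o) covers ∅
2(o) covers 1:o
3(e) covers 0:e
4(e) covers 3:e
5(c) covers 2:o, 4:e
floor of heap: 0:e, 1:o
completions by unplaced set U, small U first (add the entries for U minus each lowest piece of U):
  |U|=1: {5}:1
  |U|=2: {2,5}:1  {4,5}:1
  |U|=3: {1,2,5}:1  {2,4,5}:2  {3,4,5}:1
  |U|=4: {0,3,4,5}:1  {1,2,4,5}:3  {2,3,4,5}:3
  start at 0(e): 6
  start at 1(o): 4
sum over floor = 10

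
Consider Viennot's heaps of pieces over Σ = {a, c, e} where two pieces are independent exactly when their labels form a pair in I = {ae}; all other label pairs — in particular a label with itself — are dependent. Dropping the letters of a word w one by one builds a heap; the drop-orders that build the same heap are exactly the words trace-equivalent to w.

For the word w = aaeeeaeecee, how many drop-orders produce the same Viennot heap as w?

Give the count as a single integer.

#0=a has no predecessor
#1=a depends on [0:a]
#2=e has no predecessor
#3=e depends on [2:e]
#4=e depends on [3:e]
#5=a depends on [1:a]
#6=e depends on [4:e]
#7=e depends on [6:e]
#8=c depends on [5:a, 7:e]
#9=e depends on [8:c]
#10=e depends on [9:e]
sources: [0:a, 2:e]
N(rest) = Σ N(rest − s) over sources s of rest; N(one piece) = 1:
  size 1 → [10]=1
  size 2 → [9,10]=1
  size 3 → [8,9,10]=1
  size 4 → [5,8,9,10]=1  [7,8,9,10]=1
  size 5 → [1,5,8,9,10]=1  [5,7,8,9,10]=2  [6,7,8,9,10]=1
  size 6 → [0,1,5,8,9,10]=1  [1,5,7,8,9,10]=3  [4,6,7,8,9,10]=1  [5,6,7,8,9,10]=3
  size 7 → [0,1,5,7,8,9,10]=4  [1,5,6,7,8,9,10]=6  [3,4,6,7,8,9,10]=1  [4,5,6,7,8,9,10]=4
  size 8 → [0,1,5,6,7,8,9,10]=10  [1,4,5,6,7,8,9,10]=10  [2,3,4,6,7,8,9,10]=1  [3,4,5,6,7,8,9,10]=5
  size 9 → [0,1,4,5,6,7,8,9,10]=20  [1,3,4,5,6,7,8,9,10]=15  [2,3,4,5,6,7,8,9,10]=6
  first=0(a) contributes 21
  first=2(e) contributes 35
|[w]| = 56

56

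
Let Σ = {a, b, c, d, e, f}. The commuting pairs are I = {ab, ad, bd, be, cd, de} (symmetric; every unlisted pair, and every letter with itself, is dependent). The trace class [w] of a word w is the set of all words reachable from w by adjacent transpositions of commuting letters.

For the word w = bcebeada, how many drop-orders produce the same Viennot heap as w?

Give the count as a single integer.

0(b) covers ∅
1(c) covers 0:b
2(e) covers 1:c
3(b) covers 1:c
4(e) covers 2:e
5(a) covers 4:e
6(d) covers ∅
7(a) covers 5:a
floor of heap: 0:b, 6:d
completions by unplaced set U, small U first (add the entries for U minus each lowest piece of U):
  |U|=1: {3}:1  {6}:1  {7}:1
  |U|=2: {3,6}:2  {3,7}:2  {5,7}:1  {6,7}:2
  |U|=3: {3,5,7}:3  {3,6,7}:6  {4,5,7}:1  {5,6,7}:3
  |U|=4: {2,4,5,7}:1  {3,4,5,7}:4  {3,5,6,7}:12  {4,5,6,7}:4
  |U|=5: {2,3,4,5,7}:5  {2,4,5,6,7}:5  {3,4,5,6,7}:20
  |U|=6: {1,2,3,4,5,7}:5  {2,3,4,5,6,7}:30
  start at 0(b): 35
  start at 6(d): 5
sum over floor = 40

40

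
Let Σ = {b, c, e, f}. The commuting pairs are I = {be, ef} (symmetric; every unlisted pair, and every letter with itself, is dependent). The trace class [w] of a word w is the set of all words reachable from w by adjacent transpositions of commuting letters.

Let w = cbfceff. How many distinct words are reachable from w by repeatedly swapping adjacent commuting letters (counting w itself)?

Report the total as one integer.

piece 0:c — minimal
piece 1:b rests on {0:c}
piece 2:f rests on {1:b}
piece 3:c rests on {2:f}
piece 4:e rests on {3:c}
piece 5:f rests on {3:c}
piece 6:f rests on {5:f}
minimal pieces: {0:c}
ways to finish when only these pieces remain (= sum over removing one remaining piece with nothing left below it):
  1 left: {4}→1  {6}→1
  2 left: {4,6}→2  {5,6}→1
  3 left: {4,5,6}→3
  4 left: {3,4,5,6}→3
  5 left: {2,3,4,5,6}→3
  placing 0:c first → 3 extensions

3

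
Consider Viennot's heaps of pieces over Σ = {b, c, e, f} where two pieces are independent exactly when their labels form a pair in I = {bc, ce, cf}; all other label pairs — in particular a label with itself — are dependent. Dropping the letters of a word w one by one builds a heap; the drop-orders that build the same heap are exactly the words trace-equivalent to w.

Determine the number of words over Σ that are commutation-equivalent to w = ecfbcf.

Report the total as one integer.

15

#0=e has no predecessor
#1=c has no predecessor
#2=f depends on [0:e]
#3=b depends on [2:f]
#4=c depends on [1:c]
#5=f depends on [3:b]
sources: [0:e, 1:c]
N(rest) = Σ N(rest − s) over sources s of rest; N(one piece) = 1:
  size 1 → [4]=1  [5]=1
  size 2 → [1,4]=1  [3,5]=1  [4,5]=2
  size 3 → [1,4,5]=3  [2,3,5]=1  [3,4,5]=3
  size 4 → [0,2,3,5]=1  [1,3,4,5]=6  [2,3,4,5]=4
  first=0(e) contributes 10
  first=1(c) contributes 5
|[w]| = 15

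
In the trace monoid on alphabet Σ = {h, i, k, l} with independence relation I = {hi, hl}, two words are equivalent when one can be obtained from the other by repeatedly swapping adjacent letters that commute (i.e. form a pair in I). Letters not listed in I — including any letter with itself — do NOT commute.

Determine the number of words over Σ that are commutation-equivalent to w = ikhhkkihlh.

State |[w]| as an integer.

drop 0:i onto floor
drop 1:k onto {0:i}
drop 2:h onto {1:k}
drop 3:h onto {2:h}
drop 4:k onto {3:h}
drop 5:k onto {4:k}
drop 6:i onto {5:k}
drop 7:h onto {5:k}
drop 8:l onto {6:i}
drop 9:h onto {7:h}
ground layer = {0:i}
drop-orders for the pieces not yet dropped (sum over which currently-grounded one goes next):
  1 to go: {8} 1  {9} 1
  2 to go: {6,8} 1  {7,9} 1  {8,9} 2
  3 to go: {6,8,9} 3  {7,8,9} 3
  4 to go: {6,7,8,9} 6
  5 to go: {5,6,7,8,9} 6
  6 to go: {4,5,6,7,8,9} 6
  7 to go: {3,4,5,6,7,8,9} 6
  8 to go: {2,3,4,5,6,7,8,9} 6
  if 0:i drops first: 6 orders

6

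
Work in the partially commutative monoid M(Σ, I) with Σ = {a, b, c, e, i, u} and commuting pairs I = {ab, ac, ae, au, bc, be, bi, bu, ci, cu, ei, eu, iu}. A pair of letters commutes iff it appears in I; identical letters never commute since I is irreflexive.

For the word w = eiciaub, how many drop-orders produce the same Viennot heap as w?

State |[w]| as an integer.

#0=e has no predecessor
#1=i has no predecessor
#2=c depends on [0:e]
#3=i depends on [1:i]
#4=a depends on [3:i]
#5=u has no predecessor
#6=b has no predecessor
sources: [0:e, 1:i, 5:u, 6:b]
N(rest) = Σ N(rest − s) over sources s of rest; N(one piece) = 1:
  size 1 → [2]=1  [4]=1  [5]=1  [6]=1
  size 2 → [0,2]=1  [2,4]=2  [2,5]=2  [2,6]=2  [3,4]=1  [4,5]=2  [4,6]=2  [5,6]=2
  size 3 → [0,2,4]=3  [0,2,5]=3  [0,2,6]=3  [1,3,4]=1  [2,3,4]=3  [2,4,5]=6  [2,4,6]=6  [2,5,6]=6  [3,4,5]=3  [3,4,6]=3  [4,5,6]=6
  size 4 → [0,2,3,4]=6  [0,2,4,5]=12  [0,2,4,6]=12  [0,2,5,6]=12  [1,2,3,4]=4  [1,3,4,5]=4  [1,3,4,6]=4  [2,3,4,5]=12  [2,3,4,6]=12  [2,4,5,6]=24  [3,4,5,6]=12
  size 5 → [0,1,2,3,4]=10  [0,2,3,4,5]=30  [0,2,3,4,6]=30  [0,2,4,5,6]=60  [1,2,3,4,5]=20  [1,2,3,4,6]=20  [1,3,4,5,6]=20  [2,3,4,5,6]=60
  first=0(e) contributes 120
  first=1(i) contributes 180
  first=5(u) contributes 60
  first=6(b) contributes 60
|[w]| = 420

420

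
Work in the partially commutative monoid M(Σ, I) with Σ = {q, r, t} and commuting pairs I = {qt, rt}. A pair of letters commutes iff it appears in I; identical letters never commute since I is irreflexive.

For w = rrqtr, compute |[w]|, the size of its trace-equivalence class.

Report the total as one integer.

drop 0:r onto floor
drop 1:r onto {0:r}
drop 2:q onto {1:r}
drop 3:t onto floor
drop 4:r onto {2:q}
ground layer = {0:r, 3:t}
drop-orders for the pieces not yet dropped (sum over which currently-grounded one goes next):
  1 to go: {3} 1  {4} 1
  2 to go: {2,4} 1  {3,4} 2
  3 to go: {1,2,4} 1  {2,3,4} 3
  if 0:r drops first: 4 orders
  if 3:t drops first: 1 orders
heap linearizations: 5

5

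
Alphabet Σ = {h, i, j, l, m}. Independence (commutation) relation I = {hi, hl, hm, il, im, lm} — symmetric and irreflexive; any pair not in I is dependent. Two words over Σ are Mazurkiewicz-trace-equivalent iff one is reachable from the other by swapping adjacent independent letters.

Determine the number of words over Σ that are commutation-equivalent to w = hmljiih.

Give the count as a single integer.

drop 0:h onto floor
drop 1:m onto floor
drop 2:l onto floor
drop 3:j onto {0:h, 1:m, 2:l}
drop 4:i onto {3:j}
drop 5:i onto {4:i}
drop 6:h onto {3:j}
ground layer = {0:h, 1:m, 2:l}
drop-orders for the pieces not yet dropped (sum over which currently-grounded one goes next):
  1 to go: {5} 1  {6} 1
  2 to go: {4,5} 1  {5,6} 2
  3 to go: {4,5,6} 3
  4 to go: {3,4,5,6} 3
  5 to go: {0,3,4,5,6} 3  {1,3,4,5,6} 3  {2,3,4,5,6} 3
  if 0:h drops first: 6 orders
  if 1:m drops first: 6 orders
  if 2:l drops first: 6 orders
heap linearizations: 18

18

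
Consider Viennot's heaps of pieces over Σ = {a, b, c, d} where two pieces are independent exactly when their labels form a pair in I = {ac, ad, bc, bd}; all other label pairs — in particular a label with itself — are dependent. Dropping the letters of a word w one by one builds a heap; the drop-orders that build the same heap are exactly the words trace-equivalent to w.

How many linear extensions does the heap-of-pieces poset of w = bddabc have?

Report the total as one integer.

20

drop 0:b onto floor
drop 1:d onto floor
drop 2:d onto {1:d}
drop 3:a onto {0:b}
drop 4:b onto {3:a}
drop 5:c onto {2:d}
ground layer = {0:b, 1:d}
drop-orders for the pieces not yet dropped (sum over which currently-grounded one goes next):
  1 to go: {4} 1  {5} 1
  2 to go: {2,5} 1  {3,4} 1  {4,5} 2
  3 to go: {0,3,4} 1  {1,2,5} 1  {2,4,5} 3  {3,4,5} 3
  4 to go: {0,3,4,5} 4  {1,2,4,5} 4  {2,3,4,5} 6
  if 0:b drops first: 10 orders
  if 1:d drops first: 10 orders
heap linearizations: 20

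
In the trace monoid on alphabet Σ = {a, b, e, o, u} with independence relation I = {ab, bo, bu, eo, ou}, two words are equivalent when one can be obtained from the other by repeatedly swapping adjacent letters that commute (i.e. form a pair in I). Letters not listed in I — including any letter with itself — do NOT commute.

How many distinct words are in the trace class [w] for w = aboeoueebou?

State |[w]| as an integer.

408

piece 0:a — minimal
piece 1:b — minimal
piece 2:o rests on {0:a}
piece 3:e rests on {0:a, 1:b}
piece 4:o rests on {2:o}
piece 5:u rests on {3:e}
piece 6:e rests on {5:u}
piece 7:e rests on {6:e}
piece 8:b rests on {7:e}
piece 9:o rests on {4:o}
piece 10:u rests on {7:e}
minimal pieces: {0:a, 1:b}
ways to finish when only these pieces remain (= sum over removing one remaining piece with nothing left below it):
  1 left: {8}→1  {9}→1  {10}→1
  2 left: {4,9}→1  {8,9}→2  {8,10}→2  {9,10}→2
  3 left: {2,4,9}→1  {4,8,9}→3  {4,9,10}→3  {7,8,10}→2  {8,9,10}→6
  4 left: {2,4,8,9}→4  {2,4,9,10}→4  {4,8,9,10}→12  {6,7,8,10}→2  {7,8,9,10}→8
  5 left: {2,4,8,9,10}→20  {4,7,8,9,10}→20  {5,6,7,8,10}→2  {6,7,8,9,10}→10
  6 left: {2,4,7,8,9,10}→40  {3,5,6,7,8,10}→2  {4,6,7,8,9,10}→30  {5,6,7,8,9,10}→12
  7 left: {1,3,5,6,7,8,10}→2  {2,4,6,7,8,9,10}→70  {3,5,6,7,8,9,10}→14  {4,5,6,7,8,9,10}→42
  8 left: {1,3,5,6,7,8,9,10}→16  {2,4,5,6,7,8,9,10}→112  {3,4,5,6,7,8,9,10}→56
  9 left: {1,3,4,5,6,7,8,9,10}→72  {2,3,4,5,6,7,8,9,10}→168
  placing 0:a first → 240 extensions
  placing 1:b first → 168 extensions
total linear extensions = 408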